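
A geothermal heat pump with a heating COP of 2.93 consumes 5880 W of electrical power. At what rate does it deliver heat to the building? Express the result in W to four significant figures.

Q̇_H = COP_HP × Ẇ = 2.93 × 5880 = 17230 W.

17230 W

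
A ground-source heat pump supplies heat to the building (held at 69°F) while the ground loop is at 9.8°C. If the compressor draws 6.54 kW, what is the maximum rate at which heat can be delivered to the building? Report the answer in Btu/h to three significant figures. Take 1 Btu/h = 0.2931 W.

609000 Btu/h

In absolute terms T_C = 282.95 K and T_H = 293.71 K, so ΔT = 10.76 K.
COP_Carnot = T_H/ΔT = 293.71/10.76 = 27.31.
Q̇_max = COP_Carnot × Ẇ = 27.31 × 6.540 kW = 178.6 kW = 609300 Btu/h.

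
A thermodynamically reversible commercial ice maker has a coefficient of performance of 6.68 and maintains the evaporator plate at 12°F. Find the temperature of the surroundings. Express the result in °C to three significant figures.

28.1 °C

COP_R = T_C/(T_H − T_C) gives T_H − T_C = T_C/COP.
With T_C = 262.04 K, T_H = 262.04 × (1 + 1/6.68) = 301.27 K.
Converting, 301.27 K = 28.12°C.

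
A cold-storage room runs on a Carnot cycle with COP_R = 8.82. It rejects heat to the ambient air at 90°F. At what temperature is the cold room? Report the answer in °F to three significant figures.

For a Carnot refrigerator COP_R = T_C/(T_H − T_C), so T_C = COP·T_H/(1 + COP).
With T_H = 305.37 K, T_C = 8.82 × 305.37/9.820 = 274.28 K.
Converting, 274.28 K = 34.03°F.

34.0 °F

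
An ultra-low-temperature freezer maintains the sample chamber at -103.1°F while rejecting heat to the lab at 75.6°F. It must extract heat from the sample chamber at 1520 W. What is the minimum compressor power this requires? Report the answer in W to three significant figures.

762 W

In absolute terms T_C = 198.09 K and T_H = 297.37 K, so ΔT = 99.28 K.
COP_Carnot = T_C/ΔT = 198.09/99.28 = 1.995.
Ẇ_min = Q̇/COP_Carnot = 1520/1.995 = 761.8 W.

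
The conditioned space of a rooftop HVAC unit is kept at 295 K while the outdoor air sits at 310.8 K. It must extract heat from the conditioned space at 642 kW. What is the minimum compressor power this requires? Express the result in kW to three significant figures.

The reservoir spacing is ΔT = 310.8 − 295 = 15.80 K.
COP_Carnot = T_C/ΔT = 295.00/15.80 = 18.67.
Ẇ_min = Q̇/COP_Carnot = 642.0/18.67 = 34.39 kW.

34.4 kW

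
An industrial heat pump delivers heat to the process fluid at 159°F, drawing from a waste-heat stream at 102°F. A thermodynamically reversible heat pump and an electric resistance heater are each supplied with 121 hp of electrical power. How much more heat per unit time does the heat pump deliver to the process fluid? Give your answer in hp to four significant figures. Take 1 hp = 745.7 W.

In absolute terms T_C = 312.04 K and T_H = 343.71 K, so ΔT = 31.67 K.
COP_Carnot = T_H/ΔT = 343.71/31.67 = 10.85.
The heat pump delivers Q̇_H = COP × Ẇ = 1313 hp; the resistance heater delivers Ẇ = 121.0 hp.
Extra = (COP − 1)·Ẇ = 1192 hp.

1192 hp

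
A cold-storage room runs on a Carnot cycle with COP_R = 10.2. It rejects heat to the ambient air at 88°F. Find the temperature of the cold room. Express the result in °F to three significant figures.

For a Carnot refrigerator COP_R = T_C/(T_H − T_C), so T_C = COP·T_H/(1 + COP).
With T_H = 304.26 K, T_C = 10.2 × 304.26/11.20 = 277.09 K.
Converting, 277.09 K = 39.10°F.

39.1 °F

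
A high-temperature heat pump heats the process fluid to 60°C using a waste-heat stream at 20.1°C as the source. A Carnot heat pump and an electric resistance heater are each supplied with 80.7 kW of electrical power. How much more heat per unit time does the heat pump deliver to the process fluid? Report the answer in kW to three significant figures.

In absolute terms T_C = 293.25 K and T_H = 333.15 K, so ΔT = 39.90 K.
COP_Carnot = T_H/ΔT = 333.15/39.90 = 8.350.
The heat pump delivers Q̇_H = COP × Ẇ = 673.8 kW; the resistance heater delivers Ẇ = 80.70 kW.
Extra = (COP − 1)·Ẇ = 593.1 kW.

593 kW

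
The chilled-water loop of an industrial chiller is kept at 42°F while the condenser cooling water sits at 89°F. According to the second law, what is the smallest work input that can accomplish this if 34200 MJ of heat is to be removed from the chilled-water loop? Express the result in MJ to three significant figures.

3200 MJ

In absolute terms T_C = 278.71 K and T_H = 304.82 K, so ΔT = 26.11 K.
The reversible limit is COP_R = T_C/ΔT = 10.67, so W_min = Q_C/COP = Q_C·ΔT/T_C.
W_min = 34200 × 26.11/278.71 = 3204 MJ.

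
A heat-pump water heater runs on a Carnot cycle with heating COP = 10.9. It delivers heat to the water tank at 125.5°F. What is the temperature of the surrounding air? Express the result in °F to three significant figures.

71.8 °F

COP_HP = T_H/(T_H − T_C) gives T_H − T_C = T_H/COP.
With T_H = 325.09 K, T_C = 325.09 × (1 − 1/10.9) = 295.27 K.
Converting, 295.27 K = 71.81°F.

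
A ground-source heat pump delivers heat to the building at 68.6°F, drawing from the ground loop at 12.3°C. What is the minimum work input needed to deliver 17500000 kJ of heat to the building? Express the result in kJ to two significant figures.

In absolute terms T_C = 285.45 K and T_H = 293.48 K, so ΔT = 8.033 K.
The reversible limit is COP_HP = T_H/ΔT = 36.53, so W_min = Q_H/COP = Q_H·ΔT/T_H.
W_min = 17500000 × 8.033/293.48 = 479000 kJ.

480000 kJ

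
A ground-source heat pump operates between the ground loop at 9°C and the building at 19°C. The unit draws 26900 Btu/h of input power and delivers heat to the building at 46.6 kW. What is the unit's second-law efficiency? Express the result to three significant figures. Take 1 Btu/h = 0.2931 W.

Converting, Q̇_H = 46.60 kW = 159000 Btu/h, so COP_actual = Q̇_H/Ẇ = 159000/26900 = 5.910.
In absolute terms T_C = 282.15 K and T_H = 292.15 K, so ΔT = 10.00 K.
COP_Carnot = T_H/ΔT = 292.15/10.00 = 29.22.
η_II = COP_actual/COP_Carnot = 5.910/29.22 = 0.2023.

0.202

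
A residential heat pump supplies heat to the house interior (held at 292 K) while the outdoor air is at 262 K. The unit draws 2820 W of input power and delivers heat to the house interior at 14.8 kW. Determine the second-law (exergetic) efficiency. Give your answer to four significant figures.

0.5392

Converting, Q̇_H = 14.80 kW = 14800 W, so COP_actual = Q̇_H/Ẇ = 14800/2820 = 5.248.
The reservoir spacing is ΔT = 292 − 262 = 30.00 K.
COP_Carnot = T_H/ΔT = 292.00/30.00 = 9.733.
η_II = COP_actual/COP_Carnot = 5.248/9.733 = 0.5392.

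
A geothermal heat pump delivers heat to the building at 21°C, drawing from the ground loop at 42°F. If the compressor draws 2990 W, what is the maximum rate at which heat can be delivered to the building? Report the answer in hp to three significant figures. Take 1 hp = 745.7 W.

In absolute terms T_C = 278.71 K and T_H = 294.15 K, so ΔT = 15.44 K.
COP_Carnot = T_H/ΔT = 294.15/15.44 = 19.05.
Q̇_max = COP_Carnot × Ẇ = 19.05 × 2990 W = 56950 W = 76.37 hp.

76.4 hp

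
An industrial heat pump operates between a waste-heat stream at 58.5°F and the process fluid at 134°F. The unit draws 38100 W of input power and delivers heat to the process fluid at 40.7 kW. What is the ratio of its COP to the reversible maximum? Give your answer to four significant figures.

Converting, Q̇_H = 40.70 kW = 40700 W, so COP_actual = Q̇_H/Ẇ = 40700/38100 = 1.068.
In absolute terms T_C = 287.87 K and T_H = 329.82 K, so ΔT = 41.94 K.
COP_Carnot = T_H/ΔT = 329.82/41.94 = 7.863.
η_II = COP_actual/COP_Carnot = 1.068/7.863 = 0.1359.

0.1359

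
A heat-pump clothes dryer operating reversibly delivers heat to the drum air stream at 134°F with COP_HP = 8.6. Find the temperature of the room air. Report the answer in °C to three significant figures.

COP_HP = T_H/(T_H − T_C) gives T_H − T_C = T_H/COP.
With T_H = 329.82 K, T_C = 329.82 × (1 − 1/8.6) = 291.47 K.
Converting, 291.47 K = 18.32°C.

18.3 °C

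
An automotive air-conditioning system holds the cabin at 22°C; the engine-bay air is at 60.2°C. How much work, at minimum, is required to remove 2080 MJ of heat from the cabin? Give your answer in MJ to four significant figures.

In absolute terms T_C = 295.15 K and T_H = 333.35 K, so ΔT = 38.20 K.
The reversible limit is COP_R = T_C/ΔT = 7.726, so W_min = Q_C/COP = Q_C·ΔT/T_C.
W_min = 2080 × 38.20/295.15 = 269.2 MJ.

269.2 MJ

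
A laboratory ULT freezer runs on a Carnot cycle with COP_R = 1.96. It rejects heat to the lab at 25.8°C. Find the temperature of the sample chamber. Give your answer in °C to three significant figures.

For a Carnot refrigerator COP_R = T_C/(T_H − T_C), so T_C = COP·T_H/(1 + COP).
With T_H = 298.95 K, T_C = 1.96 × 298.95/2.960 = 197.95 K.
Converting, 197.95 K = -75.20°C.

-75.2 °C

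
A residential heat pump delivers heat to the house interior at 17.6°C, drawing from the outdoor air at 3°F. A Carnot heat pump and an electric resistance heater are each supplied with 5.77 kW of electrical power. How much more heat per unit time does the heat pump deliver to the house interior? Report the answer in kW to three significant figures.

In absolute terms T_C = 257.04 K and T_H = 290.75 K, so ΔT = 33.71 K.
COP_Carnot = T_H/ΔT = 290.75/33.71 = 8.625.
The heat pump delivers Q̇_H = COP × Ẇ = 49.76 kW; the resistance heater delivers Ẇ = 5.770 kW.
Extra = (COP − 1)·Ẇ = 43.99 kW.

44.0 kW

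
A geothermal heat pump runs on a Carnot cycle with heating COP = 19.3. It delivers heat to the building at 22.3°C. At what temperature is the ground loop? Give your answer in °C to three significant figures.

COP_HP = T_H/(T_H − T_C) gives T_H − T_C = T_H/COP.
With T_H = 295.45 K, T_C = 295.45 × (1 − 1/19.3) = 280.14 K.
Converting, 280.14 K = 6.99°C.

6.99 °C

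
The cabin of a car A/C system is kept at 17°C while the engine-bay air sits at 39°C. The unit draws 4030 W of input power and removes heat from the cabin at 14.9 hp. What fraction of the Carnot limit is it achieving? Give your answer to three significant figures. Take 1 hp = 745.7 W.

0.209

Converting, Q̇_C = 14.90 hp = 11110 W, so COP_actual = Q̇_C/Ẇ = 11110/4030 = 2.757.
In absolute terms T_C = 290.15 K and T_H = 312.15 K, so ΔT = 22.00 K.
COP_Carnot = T_C/ΔT = 290.15/22.00 = 13.19.
η_II = COP_actual/COP_Carnot = 2.757/13.19 = 0.2090.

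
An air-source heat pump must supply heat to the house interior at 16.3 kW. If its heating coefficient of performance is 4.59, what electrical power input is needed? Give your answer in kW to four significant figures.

Ẇ = Q̇_H/COP_HP = 16.30/4.59 = 3.551 kW.

3.551 kW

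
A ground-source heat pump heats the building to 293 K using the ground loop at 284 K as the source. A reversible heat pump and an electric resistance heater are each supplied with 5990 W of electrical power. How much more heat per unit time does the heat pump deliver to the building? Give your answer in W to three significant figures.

The reservoir spacing is ΔT = 293 − 284 = 9.000 K.
COP_Carnot = T_H/ΔT = 293.00/9.000 = 32.56.
The heat pump delivers Q̇_H = COP × Ẇ = 195000 W; the resistance heater delivers Ẇ = 5990 W.
Extra = (COP − 1)·Ẇ = 189000 W.

189000 W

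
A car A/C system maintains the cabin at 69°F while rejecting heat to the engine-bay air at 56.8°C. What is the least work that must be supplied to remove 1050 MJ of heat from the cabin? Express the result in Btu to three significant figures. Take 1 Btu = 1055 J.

In absolute terms T_C = 293.71 K and T_H = 329.95 K, so ΔT = 36.24 K.
The reversible limit is COP_R = T_C/ΔT = 8.103, so W_min = Q_C/COP = Q_C·ΔT/T_C.
W_min = 1050 × 36.24/293.71 = 129.6 MJ = 122800 Btu.

123000 Btu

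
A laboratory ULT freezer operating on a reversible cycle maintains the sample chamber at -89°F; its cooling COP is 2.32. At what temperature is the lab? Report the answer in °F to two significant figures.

COP_R = T_C/(T_H − T_C) gives T_H − T_C = T_C/COP.
With T_C = 205.93 K, T_H = 205.93 × (1 + 1/2.32) = 294.69 K.
Converting, 294.69 K = 70.77°F.

71 °F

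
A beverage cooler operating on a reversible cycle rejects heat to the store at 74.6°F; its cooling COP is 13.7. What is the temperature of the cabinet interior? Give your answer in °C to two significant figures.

For a Carnot refrigerator COP_R = T_C/(T_H − T_C), so T_C = COP·T_H/(1 + COP).
With T_H = 296.82 K, T_C = 13.7 × 296.82/14.70 = 276.63 K.
Converting, 276.63 K = 3.48°C.

3.5 °C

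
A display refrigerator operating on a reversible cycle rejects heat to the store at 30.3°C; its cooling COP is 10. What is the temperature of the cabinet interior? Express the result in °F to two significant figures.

For a Carnot refrigerator COP_R = T_C/(T_H − T_C), so T_C = COP·T_H/(1 + COP).
With T_H = 303.45 K, T_C = 10 × 303.45/11.00 = 275.86 K.
Converting, 275.86 K = 36.88°F.

37 °F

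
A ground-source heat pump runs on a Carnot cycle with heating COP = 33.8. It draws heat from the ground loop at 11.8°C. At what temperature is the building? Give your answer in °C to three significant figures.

COP_HP = T_H/(T_H − T_C) rearranges to T_H = COP·T_C/(COP − 1).
With T_C = 284.95 K, T_H = 33.8 × 284.95/32.80 = 293.64 K.
Converting, 293.64 K = 20.49°C.

20.5 °C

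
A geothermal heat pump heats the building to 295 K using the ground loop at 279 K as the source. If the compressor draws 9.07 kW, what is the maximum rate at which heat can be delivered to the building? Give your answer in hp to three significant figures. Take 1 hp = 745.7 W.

224 hp

The reservoir spacing is ΔT = 295 − 279 = 16.00 K.
COP_Carnot = T_H/ΔT = 295.00/16.00 = 18.44.
Q̇_max = COP_Carnot × Ẇ = 18.44 × 9.070 kW = 167.2 kW = 224.3 hp.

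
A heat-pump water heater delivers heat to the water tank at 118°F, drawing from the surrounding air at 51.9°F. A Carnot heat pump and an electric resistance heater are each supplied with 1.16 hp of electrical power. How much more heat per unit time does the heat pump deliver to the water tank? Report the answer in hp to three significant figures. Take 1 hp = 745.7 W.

In absolute terms T_C = 284.21 K and T_H = 320.93 K, so ΔT = 36.72 K.
COP_Carnot = T_H/ΔT = 320.93/36.72 = 8.739.
The heat pump delivers Q̇_H = COP × Ẇ = 10.14 hp; the resistance heater delivers Ẇ = 1.160 hp.
Extra = (COP − 1)·Ẇ = 8.978 hp.

8.98 hp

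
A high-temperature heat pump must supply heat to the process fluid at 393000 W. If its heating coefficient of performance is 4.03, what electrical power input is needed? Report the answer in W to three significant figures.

Ẇ = Q̇_H/COP_HP = 393000/4.03 = 97520 W.

97500 W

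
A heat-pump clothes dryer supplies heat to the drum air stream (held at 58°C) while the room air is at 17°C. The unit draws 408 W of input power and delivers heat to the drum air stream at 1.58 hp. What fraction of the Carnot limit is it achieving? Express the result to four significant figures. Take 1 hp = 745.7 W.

Converting, Q̇_H = 1.580 hp = 1178 W, so COP_actual = Q̇_H/Ẇ = 1178/408.0 = 2.888.
In absolute terms T_C = 290.15 K and T_H = 331.15 K, so ΔT = 41.00 K.
COP_Carnot = T_H/ΔT = 331.15/41.00 = 8.077.
η_II = COP_actual/COP_Carnot = 2.888/8.077 = 0.3575.

0.3575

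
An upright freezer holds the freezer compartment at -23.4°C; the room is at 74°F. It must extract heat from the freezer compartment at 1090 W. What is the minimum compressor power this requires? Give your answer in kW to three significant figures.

0.204 kW

In absolute terms T_C = 249.75 K and T_H = 296.48 K, so ΔT = 46.73 K.
COP_Carnot = T_C/ΔT = 249.75/46.73 = 5.344.
Ẇ_min = Q̇/COP_Carnot = 1090/5.344 = 204.0 W = 0.2040 kW.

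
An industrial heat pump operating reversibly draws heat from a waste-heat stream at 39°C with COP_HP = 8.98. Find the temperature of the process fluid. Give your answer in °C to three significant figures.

COP_HP = T_H/(T_H − T_C) rearranges to T_H = COP·T_C/(COP − 1).
With T_C = 312.15 K, T_H = 8.98 × 312.15/7.980 = 351.27 K.
Converting, 351.27 K = 78.12°C.

78.1 °C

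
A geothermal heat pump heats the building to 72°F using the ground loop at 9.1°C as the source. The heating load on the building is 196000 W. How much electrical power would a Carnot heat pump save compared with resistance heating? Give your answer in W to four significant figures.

In absolute terms T_C = 282.25 K and T_H = 295.37 K, so ΔT = 13.12 K.
COP_Carnot = T_H/ΔT = 295.37/13.12 = 22.51.
Resistance heating needs Ẇ_res = Q̇_H = 196000 W; the reversible heat pump needs only Ẇ_hp = Q̇_H/COP = 8708 W.
Saving = 196000 − 8708 = 187300 W.

187300 W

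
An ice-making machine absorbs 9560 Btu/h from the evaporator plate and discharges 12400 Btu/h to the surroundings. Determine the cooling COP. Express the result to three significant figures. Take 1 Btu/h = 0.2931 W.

The first law gives Q̇_H = Q̇_C + Ẇ, so the three rates are Q̇_C = 9560, Q̇_H = 12400, Ẇ = 2840 Btu/h.
COP_R = Q̇_C/Ẇ = 9560/2840 = 3.366.

3.37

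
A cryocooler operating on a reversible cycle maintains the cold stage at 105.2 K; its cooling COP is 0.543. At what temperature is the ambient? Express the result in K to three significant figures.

299 K

COP_R = T_C/(T_H − T_C) gives T_H − T_C = T_C/COP.
With T_C = 105.20 K, T_H = 105.20 × (1 + 1/0.543) = 298.94 K.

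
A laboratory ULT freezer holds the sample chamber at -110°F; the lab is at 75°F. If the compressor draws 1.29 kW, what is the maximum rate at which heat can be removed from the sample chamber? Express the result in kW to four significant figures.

In absolute terms T_C = 194.26 K and T_H = 297.04 K, so ΔT = 102.8 K.
COP_Carnot = T_C/ΔT = 194.26/102.8 = 1.890.
Q̇_max = COP_Carnot × Ẇ = 1.890 × 1.290 kW = 2.438 kW.

2.438 kW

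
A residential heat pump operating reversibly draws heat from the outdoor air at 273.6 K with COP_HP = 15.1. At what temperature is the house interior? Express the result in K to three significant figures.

293 K

COP_HP = T_H/(T_H − T_C) rearranges to T_H = COP·T_C/(COP − 1).
With T_C = 273.60 K, T_H = 15.1 × 273.60/14.10 = 293.00 K.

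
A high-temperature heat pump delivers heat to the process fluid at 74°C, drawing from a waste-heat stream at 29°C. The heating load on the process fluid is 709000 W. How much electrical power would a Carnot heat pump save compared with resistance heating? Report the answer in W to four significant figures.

In absolute terms T_C = 302.15 K and T_H = 347.15 K, so ΔT = 45.00 K.
COP_Carnot = T_H/ΔT = 347.15/45.00 = 7.714.
Resistance heating needs Ẇ_res = Q̇_H = 709000 W; the reversible heat pump needs only Ẇ_hp = Q̇_H/COP = 91910 W.
Saving = 709000 − 91910 = 617100 W.

617100 W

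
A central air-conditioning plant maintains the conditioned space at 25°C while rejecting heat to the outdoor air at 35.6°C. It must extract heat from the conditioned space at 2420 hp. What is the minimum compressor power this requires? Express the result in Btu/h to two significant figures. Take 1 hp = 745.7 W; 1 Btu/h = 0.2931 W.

In absolute terms T_C = 298.15 K and T_H = 308.75 K, so ΔT = 10.60 K.
COP_Carnot = T_C/ΔT = 298.15/10.60 = 28.13.
Ẇ_min = Q̇/COP_Carnot = 2420/28.13 = 86.04 hp = 218900 Btu/h.

220000 Btu/h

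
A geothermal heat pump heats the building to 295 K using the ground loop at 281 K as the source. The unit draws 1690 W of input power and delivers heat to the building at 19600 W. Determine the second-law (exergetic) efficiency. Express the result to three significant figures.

COP_actual = Q̇_H/Ẇ = 19600/1690 = 11.60.
The reservoir spacing is ΔT = 295 − 281 = 14.00 K.
COP_Carnot = T_H/ΔT = 295.00/14.00 = 21.07.
η_II = COP_actual/COP_Carnot = 11.60/21.07 = 0.5504.

0.550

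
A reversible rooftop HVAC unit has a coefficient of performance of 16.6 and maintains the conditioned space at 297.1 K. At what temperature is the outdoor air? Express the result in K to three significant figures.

COP_R = T_C/(T_H − T_C) gives T_H − T_C = T_C/COP.
With T_C = 297.10 K, T_H = 297.10 × (1 + 1/16.6) = 315.00 K.

315 K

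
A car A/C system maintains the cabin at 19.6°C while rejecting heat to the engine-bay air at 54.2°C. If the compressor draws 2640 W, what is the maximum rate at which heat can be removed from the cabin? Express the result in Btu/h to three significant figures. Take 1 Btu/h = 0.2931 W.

In absolute terms T_C = 292.75 K and T_H = 327.35 K, so ΔT = 34.60 K.
COP_Carnot = T_C/ΔT = 292.75/34.60 = 8.461.
Q̇_max = COP_Carnot × Ẇ = 8.461 × 2640 W = 22340 W = 76210 Btu/h.

76200 Btu/h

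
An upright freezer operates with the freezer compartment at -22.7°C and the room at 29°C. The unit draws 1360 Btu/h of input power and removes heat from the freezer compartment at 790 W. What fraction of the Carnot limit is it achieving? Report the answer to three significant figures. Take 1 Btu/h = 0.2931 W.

Converting, Q̇_C = 790.0 W = 2695 Btu/h, so COP_actual = Q̇_C/Ẇ = 2695/1360 = 1.982.
In absolute terms T_C = 250.45 K and T_H = 302.15 K, so ΔT = 51.70 K.
COP_Carnot = T_C/ΔT = 250.45/51.70 = 4.844.
η_II = COP_actual/COP_Carnot = 1.982/4.844 = 0.4091.

0.409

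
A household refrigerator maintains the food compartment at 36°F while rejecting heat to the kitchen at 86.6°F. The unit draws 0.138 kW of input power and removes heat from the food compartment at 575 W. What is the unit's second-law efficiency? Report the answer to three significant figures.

Converting, Q̇_C = 575.0 W = 0.5750 kW, so COP_actual = Q̇_C/Ẇ = 0.5750/0.1380 = 4.167.
In absolute terms T_C = 275.37 K and T_H = 303.48 K, so ΔT = 28.11 K.
COP_Carnot = T_C/ΔT = 275.37/28.11 = 9.796.
η_II = COP_actual/COP_Carnot = 4.167/9.796 = 0.4254.

0.425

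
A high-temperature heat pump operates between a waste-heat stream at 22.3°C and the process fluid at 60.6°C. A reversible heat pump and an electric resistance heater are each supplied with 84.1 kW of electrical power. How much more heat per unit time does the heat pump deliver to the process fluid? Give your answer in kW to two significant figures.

650 kW

In absolute terms T_C = 295.45 K and T_H = 333.75 K, so ΔT = 38.30 K.
COP_Carnot = T_H/ΔT = 333.75/38.30 = 8.714.
The heat pump delivers Q̇_H = COP × Ẇ = 732.9 kW; the resistance heater delivers Ẇ = 84.10 kW.
Extra = (COP − 1)·Ẇ = 648.8 kW.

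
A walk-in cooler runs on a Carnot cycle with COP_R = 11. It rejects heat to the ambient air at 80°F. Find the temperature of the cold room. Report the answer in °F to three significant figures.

For a Carnot refrigerator COP_R = T_C/(T_H − T_C), so T_C = COP·T_H/(1 + COP).
With T_H = 299.82 K, T_C = 11 × 299.82/12.00 = 274.83 K.
Converting, 274.83 K = 35.03°F.

35.0 °F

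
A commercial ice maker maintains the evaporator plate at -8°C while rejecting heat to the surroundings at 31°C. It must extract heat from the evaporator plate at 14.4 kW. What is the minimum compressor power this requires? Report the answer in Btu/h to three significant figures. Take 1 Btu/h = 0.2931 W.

In absolute terms T_C = 265.15 K and T_H = 304.15 K, so ΔT = 39.00 K.
COP_Carnot = T_C/ΔT = 265.15/39.00 = 6.799.
Ẇ_min = Q̇/COP_Carnot = 14.40/6.799 = 2.118 kW = 7226 Btu/h.

7230 Btu/h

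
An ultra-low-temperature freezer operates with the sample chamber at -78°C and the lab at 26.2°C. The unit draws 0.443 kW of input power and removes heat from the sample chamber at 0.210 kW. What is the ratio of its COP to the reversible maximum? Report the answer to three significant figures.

COP_actual = Q̇_C/Ẇ = 0.2100/0.4430 = 0.4740.
In absolute terms T_C = 195.15 K and T_H = 299.35 K, so ΔT = 104.2 K.
COP_Carnot = T_C/ΔT = 195.15/104.2 = 1.873.
η_II = COP_actual/COP_Carnot = 0.4740/1.873 = 0.2531.

0.253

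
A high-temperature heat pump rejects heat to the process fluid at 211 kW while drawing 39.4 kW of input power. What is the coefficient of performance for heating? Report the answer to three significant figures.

5.36

The first law gives Q̇_H = Q̇_C + Ẇ, so the three rates are Q̇_C = 171.6, Q̇_H = 211.0, Ẇ = 39.40 kW.
COP_HP = Q̇_H/Ẇ = 211.0/39.40 = 5.355.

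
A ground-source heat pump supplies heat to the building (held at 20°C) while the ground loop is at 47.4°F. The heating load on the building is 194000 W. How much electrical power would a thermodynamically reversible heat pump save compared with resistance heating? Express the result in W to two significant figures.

190000 W

In absolute terms T_C = 281.71 K and T_H = 293.15 K, so ΔT = 11.44 K.
COP_Carnot = T_H/ΔT = 293.15/11.44 = 25.62.
Resistance heating needs Ẇ_res = Q̇_H = 194000 W; the reversible heat pump needs only Ẇ_hp = Q̇_H/COP = 7574 W.
Saving = 194000 − 7574 = 186400 W.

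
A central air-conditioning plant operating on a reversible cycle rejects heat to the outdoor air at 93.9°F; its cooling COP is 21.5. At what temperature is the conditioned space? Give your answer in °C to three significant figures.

For a Carnot refrigerator COP_R = T_C/(T_H − T_C), so T_C = COP·T_H/(1 + COP).
With T_H = 307.54 K, T_C = 21.5 × 307.54/22.50 = 293.87 K.
Converting, 293.87 K = 20.72°C.

20.7 °C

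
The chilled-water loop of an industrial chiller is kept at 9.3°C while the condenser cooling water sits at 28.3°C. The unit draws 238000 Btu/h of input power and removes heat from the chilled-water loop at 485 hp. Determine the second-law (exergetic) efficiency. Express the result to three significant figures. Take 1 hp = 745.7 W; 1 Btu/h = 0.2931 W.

0.349

Converting, Q̇_C = 485.0 hp = 1234000 Btu/h, so COP_actual = Q̇_C/Ẇ = 1234000/238000 = 5.185.
In absolute terms T_C = 282.45 K and T_H = 301.45 K, so ΔT = 19.00 K.
COP_Carnot = T_C/ΔT = 282.45/19.00 = 14.87.
η_II = COP_actual/COP_Carnot = 5.185/14.87 = 0.3488.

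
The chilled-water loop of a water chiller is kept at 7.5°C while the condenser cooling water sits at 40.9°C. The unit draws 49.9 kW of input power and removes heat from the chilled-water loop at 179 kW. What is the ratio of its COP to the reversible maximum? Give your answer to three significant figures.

0.427

COP_actual = Q̇_C/Ẇ = 179.0/49.90 = 3.587.
In absolute terms T_C = 280.65 K and T_H = 314.05 K, so ΔT = 33.40 K.
COP_Carnot = T_C/ΔT = 280.65/33.40 = 8.403.
η_II = COP_actual/COP_Carnot = 3.587/8.403 = 0.4269.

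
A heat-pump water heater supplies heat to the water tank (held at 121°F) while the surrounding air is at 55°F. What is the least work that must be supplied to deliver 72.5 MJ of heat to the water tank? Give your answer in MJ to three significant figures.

In absolute terms T_C = 285.93 K and T_H = 322.59 K, so ΔT = 36.67 K.
The reversible limit is COP_HP = T_H/ΔT = 8.798, so W_min = Q_H/COP = Q_H·ΔT/T_H.
W_min = 72.50 × 36.67/322.59 = 8.240 MJ.

8.24 MJ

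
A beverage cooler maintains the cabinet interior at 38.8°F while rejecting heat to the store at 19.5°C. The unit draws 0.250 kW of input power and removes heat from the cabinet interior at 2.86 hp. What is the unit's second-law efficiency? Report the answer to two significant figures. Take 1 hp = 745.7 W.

Converting, Q̇_C = 2.860 hp = 2.133 kW, so COP_actual = Q̇_C/Ẇ = 2.133/0.2500 = 8.531.
In absolute terms T_C = 276.93 K and T_H = 292.65 K, so ΔT = 15.72 K.
COP_Carnot = T_C/ΔT = 276.93/15.72 = 17.61.
η_II = COP_actual/COP_Carnot = 8.531/17.61 = 0.4843.

0.48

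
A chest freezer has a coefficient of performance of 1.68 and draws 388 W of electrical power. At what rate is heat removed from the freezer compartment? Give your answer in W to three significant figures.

Q̇_C = COP × Ẇ = 1.68 × 388.0 = 651.8 W.

652 W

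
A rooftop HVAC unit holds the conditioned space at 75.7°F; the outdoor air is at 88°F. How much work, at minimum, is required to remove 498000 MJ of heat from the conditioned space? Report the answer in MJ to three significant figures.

In absolute terms T_C = 297.43 K and T_H = 304.26 K, so ΔT = 6.833 K.
The reversible limit is COP_R = T_C/ΔT = 43.53, so W_min = Q_C/COP = Q_C·ΔT/T_C.
W_min = 498000 × 6.833/297.43 = 11440 MJ.

11400 MJ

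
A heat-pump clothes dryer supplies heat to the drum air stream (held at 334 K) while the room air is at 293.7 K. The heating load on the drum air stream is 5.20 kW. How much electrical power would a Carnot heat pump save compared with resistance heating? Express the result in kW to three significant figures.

The reservoir spacing is ΔT = 334 − 293.7 = 40.30 K.
COP_Carnot = T_H/ΔT = 334.00/40.30 = 8.288.
Resistance heating needs Ẇ_res = Q̇_H = 5.200 kW; the reversible heat pump needs only Ẇ_hp = Q̇_H/COP = 0.6274 kW.
Saving = 5.200 − 0.6274 = 4.573 kW.

4.57 kW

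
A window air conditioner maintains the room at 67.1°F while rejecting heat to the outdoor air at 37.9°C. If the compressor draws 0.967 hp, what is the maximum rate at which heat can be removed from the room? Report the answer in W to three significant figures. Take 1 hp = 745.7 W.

In absolute terms T_C = 292.65 K and T_H = 311.05 K, so ΔT = 18.40 K.
COP_Carnot = T_C/ΔT = 292.65/18.40 = 15.90.
Q̇_max = COP_Carnot × Ẇ = 15.90 × 0.9670 hp = 15.38 hp = 11470 W.

11500 W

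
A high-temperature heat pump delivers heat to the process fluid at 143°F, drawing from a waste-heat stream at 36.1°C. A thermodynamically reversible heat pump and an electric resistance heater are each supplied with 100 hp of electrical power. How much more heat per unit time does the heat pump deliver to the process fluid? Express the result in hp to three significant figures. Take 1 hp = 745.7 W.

In absolute terms T_C = 309.25 K and T_H = 334.82 K, so ΔT = 25.57 K.
COP_Carnot = T_H/ΔT = 334.82/25.57 = 13.10.
The heat pump delivers Q̇_H = COP × Ẇ = 1310 hp; the resistance heater delivers Ẇ = 100.0 hp.
Extra = (COP − 1)·Ẇ = 1210 hp.

1210 hp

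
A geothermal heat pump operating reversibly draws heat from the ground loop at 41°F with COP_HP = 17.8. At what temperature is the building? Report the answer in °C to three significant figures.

21.6 °C

COP_HP = T_H/(T_H − T_C) rearranges to T_H = COP·T_C/(COP − 1).
With T_C = 278.15 K, T_H = 17.8 × 278.15/16.80 = 294.71 K.
Converting, 294.71 K = 21.56°C.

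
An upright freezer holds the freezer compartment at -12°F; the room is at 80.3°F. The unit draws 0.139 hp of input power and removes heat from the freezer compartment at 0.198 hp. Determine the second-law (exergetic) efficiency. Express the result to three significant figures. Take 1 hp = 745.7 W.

0.294

COP_actual = Q̇_C/Ẇ = 0.1980/0.1390 = 1.424.
In absolute terms T_C = 248.71 K and T_H = 299.98 K, so ΔT = 51.28 K.
COP_Carnot = T_C/ΔT = 248.71/51.28 = 4.850.
η_II = COP_actual/COP_Carnot = 1.424/4.850 = 0.2937.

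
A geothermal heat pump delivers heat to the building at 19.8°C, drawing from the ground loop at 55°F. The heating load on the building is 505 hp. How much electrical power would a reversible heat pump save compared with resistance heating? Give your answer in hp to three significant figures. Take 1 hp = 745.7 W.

In absolute terms T_C = 285.93 K and T_H = 292.95 K, so ΔT = 7.022 K.
COP_Carnot = T_H/ΔT = 292.95/7.022 = 41.72.
Resistance heating needs Ẇ_res = Q̇_H = 505.0 hp; the reversible heat pump needs only Ẇ_hp = Q̇_H/COP = 12.11 hp.
Saving = 505.0 − 12.11 = 492.9 hp.

493 hp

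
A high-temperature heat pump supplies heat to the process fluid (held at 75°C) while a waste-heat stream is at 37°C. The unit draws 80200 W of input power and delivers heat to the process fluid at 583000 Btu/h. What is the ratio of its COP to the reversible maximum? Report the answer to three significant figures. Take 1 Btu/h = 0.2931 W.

Converting, Q̇_H = 583000 Btu/h = 170900 W, so COP_actual = Q̇_H/Ẇ = 170900/80200 = 2.131.
In absolute terms T_C = 310.15 K and T_H = 348.15 K, so ΔT = 38.00 K.
COP_Carnot = T_H/ΔT = 348.15/38.00 = 9.162.
η_II = COP_actual/COP_Carnot = 2.131/9.162 = 0.2326.

0.233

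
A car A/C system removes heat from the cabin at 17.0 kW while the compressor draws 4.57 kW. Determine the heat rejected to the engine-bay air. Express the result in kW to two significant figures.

For a cyclic device the first law requires Q̇_H = Q̇_C + Ẇ.
Q̇_H = Q̇_C + Ẇ = 21.57 kW.

22 kW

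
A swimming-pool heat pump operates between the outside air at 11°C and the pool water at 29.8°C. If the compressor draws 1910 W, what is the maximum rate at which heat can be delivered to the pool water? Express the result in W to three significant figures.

In absolute terms T_C = 284.15 K and T_H = 302.95 K, so ΔT = 18.80 K.
COP_Carnot = T_H/ΔT = 302.95/18.80 = 16.11.
Q̇_max = COP_Carnot × Ẇ = 16.11 × 1910 W = 30780 W.

30800 W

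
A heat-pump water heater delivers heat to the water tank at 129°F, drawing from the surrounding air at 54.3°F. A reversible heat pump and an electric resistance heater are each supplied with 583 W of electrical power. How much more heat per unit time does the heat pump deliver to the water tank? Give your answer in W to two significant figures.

4000 W

In absolute terms T_C = 285.54 K and T_H = 327.04 K, so ΔT = 41.50 K.
COP_Carnot = T_H/ΔT = 327.04/41.50 = 7.880.
The heat pump delivers Q̇_H = COP × Ẇ = 4594 W; the resistance heater delivers Ẇ = 583.0 W.
Extra = (COP − 1)·Ẇ = 4011 W.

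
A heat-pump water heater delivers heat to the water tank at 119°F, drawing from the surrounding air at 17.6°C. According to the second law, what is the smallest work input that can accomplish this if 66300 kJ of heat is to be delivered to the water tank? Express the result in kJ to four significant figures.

6338 kJ

In absolute terms T_C = 290.75 K and T_H = 321.48 K, so ΔT = 30.73 K.
The reversible limit is COP_HP = T_H/ΔT = 10.46, so W_min = Q_H/COP = Q_H·ΔT/T_H.
W_min = 66300 × 30.73/321.48 = 6338 kJ.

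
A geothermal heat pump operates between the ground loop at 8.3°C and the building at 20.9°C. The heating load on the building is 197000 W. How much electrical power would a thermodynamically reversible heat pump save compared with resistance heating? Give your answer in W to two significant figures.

In absolute terms T_C = 281.45 K and T_H = 294.05 K, so ΔT = 12.60 K.
COP_Carnot = T_H/ΔT = 294.05/12.60 = 23.34.
Resistance heating needs Ẇ_res = Q̇_H = 197000 W; the reversible heat pump needs only Ẇ_hp = Q̇_H/COP = 8441 W.
Saving = 197000 − 8441 = 188600 W.

190000 W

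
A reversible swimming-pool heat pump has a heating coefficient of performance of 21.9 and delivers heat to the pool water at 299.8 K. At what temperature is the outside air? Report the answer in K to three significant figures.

COP_HP = T_H/(T_H − T_C) gives T_H − T_C = T_H/COP.
With T_H = 299.80 K, T_C = 299.80 × (1 − 1/21.9) = 286.11 K.

286 K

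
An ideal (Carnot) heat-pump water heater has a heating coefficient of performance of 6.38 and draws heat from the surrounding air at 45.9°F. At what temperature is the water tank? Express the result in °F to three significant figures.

140 °F

COP_HP = T_H/(T_H − T_C) rearranges to T_H = COP·T_C/(COP − 1).
With T_C = 280.87 K, T_H = 6.38 × 280.87/5.380 = 333.08 K.
Converting, 333.08 K = 139.87°F.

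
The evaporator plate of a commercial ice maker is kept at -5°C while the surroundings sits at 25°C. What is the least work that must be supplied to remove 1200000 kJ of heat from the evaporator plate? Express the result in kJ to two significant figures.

In absolute terms T_C = 268.15 K and T_H = 298.15 K, so ΔT = 30.00 K.
The reversible limit is COP_R = T_C/ΔT = 8.938, so W_min = Q_C/COP = Q_C·ΔT/T_C.
W_min = 1200000 × 30.00/268.15 = 134300 kJ.

130000 kJ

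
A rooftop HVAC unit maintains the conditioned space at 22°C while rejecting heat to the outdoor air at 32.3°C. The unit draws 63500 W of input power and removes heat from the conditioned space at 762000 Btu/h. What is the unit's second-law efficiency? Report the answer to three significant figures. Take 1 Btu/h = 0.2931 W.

Converting, Q̇_C = 762000 Btu/h = 223300 W, so COP_actual = Q̇_C/Ẇ = 223300/63500 = 3.517.
In absolute terms T_C = 295.15 K and T_H = 305.45 K, so ΔT = 10.30 K.
COP_Carnot = T_C/ΔT = 295.15/10.30 = 28.66.
η_II = COP_actual/COP_Carnot = 3.517/28.66 = 0.1227.

0.123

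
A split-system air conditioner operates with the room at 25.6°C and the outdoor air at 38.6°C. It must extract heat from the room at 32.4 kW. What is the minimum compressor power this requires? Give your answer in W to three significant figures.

1410 W

In absolute terms T_C = 298.75 K and T_H = 311.75 K, so ΔT = 13.00 K.
COP_Carnot = T_C/ΔT = 298.75/13.00 = 22.98.
Ẇ_min = Q̇/COP_Carnot = 32.40/22.98 = 1.410 kW = 1410 W.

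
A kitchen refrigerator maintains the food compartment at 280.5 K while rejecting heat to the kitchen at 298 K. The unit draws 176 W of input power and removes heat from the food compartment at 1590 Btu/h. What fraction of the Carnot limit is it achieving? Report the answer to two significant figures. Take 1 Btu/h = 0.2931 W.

0.17

Converting, Q̇_C = 1590 Btu/h = 466.0 W, so COP_actual = Q̇_C/Ẇ = 466.0/176.0 = 2.648.
The reservoir spacing is ΔT = 298 − 280.5 = 17.50 K.
COP_Carnot = T_C/ΔT = 280.50/17.50 = 16.03.
η_II = COP_actual/COP_Carnot = 2.648/16.03 = 0.1652.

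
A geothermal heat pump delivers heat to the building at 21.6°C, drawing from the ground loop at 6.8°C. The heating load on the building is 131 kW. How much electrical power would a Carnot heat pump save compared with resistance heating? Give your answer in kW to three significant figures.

124 kW

In absolute terms T_C = 279.95 K and T_H = 294.75 K, so ΔT = 14.80 K.
COP_Carnot = T_H/ΔT = 294.75/14.80 = 19.92.
Resistance heating needs Ẇ_res = Q̇_H = 131.0 kW; the reversible heat pump needs only Ẇ_hp = Q̇_H/COP = 6.578 kW.
Saving = 131.0 − 6.578 = 124.4 kW.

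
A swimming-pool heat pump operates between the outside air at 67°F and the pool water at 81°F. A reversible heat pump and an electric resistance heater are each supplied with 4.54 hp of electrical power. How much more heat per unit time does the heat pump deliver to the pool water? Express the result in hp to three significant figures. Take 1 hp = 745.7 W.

171 hp

In absolute terms T_C = 292.59 K and T_H = 300.37 K, so ΔT = 7.778 K.
COP_Carnot = T_H/ΔT = 300.37/7.778 = 38.62.
The heat pump delivers Q̇_H = COP × Ẇ = 175.3 hp; the resistance heater delivers Ẇ = 4.540 hp.
Extra = (COP − 1)·Ẇ = 170.8 hp.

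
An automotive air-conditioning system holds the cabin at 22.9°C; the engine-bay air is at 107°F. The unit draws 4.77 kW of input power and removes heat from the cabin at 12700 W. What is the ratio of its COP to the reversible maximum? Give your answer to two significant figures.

Converting, Q̇_C = 12700 W = 12.70 kW, so COP_actual = Q̇_C/Ẇ = 12.70/4.770 = 2.662.
In absolute terms T_C = 296.05 K and T_H = 314.82 K, so ΔT = 18.77 K.
COP_Carnot = T_C/ΔT = 296.05/18.77 = 15.78.
η_II = COP_actual/COP_Carnot = 2.662/15.78 = 0.1688.

0.17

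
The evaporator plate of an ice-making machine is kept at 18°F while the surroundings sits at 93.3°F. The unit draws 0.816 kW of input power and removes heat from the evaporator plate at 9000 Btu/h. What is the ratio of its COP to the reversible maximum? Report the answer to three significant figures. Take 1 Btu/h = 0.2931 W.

Converting, Q̇_C = 9000 Btu/h = 2.638 kW, so COP_actual = Q̇_C/Ẇ = 2.638/0.8160 = 3.233.
In absolute terms T_C = 265.37 K and T_H = 307.21 K, so ΔT = 41.83 K.
COP_Carnot = T_C/ΔT = 265.37/41.83 = 6.344.
η_II = COP_actual/COP_Carnot = 3.233/6.344 = 0.5096.

0.510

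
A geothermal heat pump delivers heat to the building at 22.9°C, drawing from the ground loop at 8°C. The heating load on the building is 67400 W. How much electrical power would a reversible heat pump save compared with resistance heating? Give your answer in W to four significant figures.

In absolute terms T_C = 281.15 K and T_H = 296.05 K, so ΔT = 14.90 K.
COP_Carnot = T_H/ΔT = 296.05/14.90 = 19.87.
Resistance heating needs Ẇ_res = Q̇_H = 67400 W; the reversible heat pump needs only Ẇ_hp = Q̇_H/COP = 3392 W.
Saving = 67400 − 3392 = 64010 W.

64010 W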